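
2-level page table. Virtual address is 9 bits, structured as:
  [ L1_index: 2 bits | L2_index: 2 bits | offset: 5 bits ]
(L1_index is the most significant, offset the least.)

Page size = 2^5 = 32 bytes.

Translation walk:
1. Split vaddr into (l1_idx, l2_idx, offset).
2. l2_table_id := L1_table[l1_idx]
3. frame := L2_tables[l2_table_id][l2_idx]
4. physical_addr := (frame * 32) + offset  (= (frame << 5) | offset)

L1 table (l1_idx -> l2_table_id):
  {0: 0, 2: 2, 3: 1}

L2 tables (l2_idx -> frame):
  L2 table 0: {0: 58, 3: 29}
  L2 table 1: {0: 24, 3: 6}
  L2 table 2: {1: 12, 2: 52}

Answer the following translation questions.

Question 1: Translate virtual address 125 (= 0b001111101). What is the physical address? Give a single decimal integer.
vaddr = 125 = 0b001111101
Split: l1_idx=0, l2_idx=3, offset=29
L1[0] = 0
L2[0][3] = 29
paddr = 29 * 32 + 29 = 957

Answer: 957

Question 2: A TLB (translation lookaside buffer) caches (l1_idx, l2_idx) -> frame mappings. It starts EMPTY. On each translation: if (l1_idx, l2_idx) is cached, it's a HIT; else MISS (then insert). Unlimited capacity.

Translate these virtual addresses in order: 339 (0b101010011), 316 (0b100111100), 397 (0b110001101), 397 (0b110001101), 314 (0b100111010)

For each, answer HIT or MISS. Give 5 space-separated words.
Answer: MISS MISS MISS HIT HIT

Derivation:
vaddr=339: (2,2) not in TLB -> MISS, insert
vaddr=316: (2,1) not in TLB -> MISS, insert
vaddr=397: (3,0) not in TLB -> MISS, insert
vaddr=397: (3,0) in TLB -> HIT
vaddr=314: (2,1) in TLB -> HIT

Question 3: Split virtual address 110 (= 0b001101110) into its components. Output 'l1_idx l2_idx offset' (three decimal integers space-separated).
vaddr = 110 = 0b001101110
  top 2 bits -> l1_idx = 0
  next 2 bits -> l2_idx = 3
  bottom 5 bits -> offset = 14

Answer: 0 3 14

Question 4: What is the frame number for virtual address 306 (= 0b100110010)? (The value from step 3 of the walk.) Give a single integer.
vaddr = 306: l1_idx=2, l2_idx=1
L1[2] = 2; L2[2][1] = 12

Answer: 12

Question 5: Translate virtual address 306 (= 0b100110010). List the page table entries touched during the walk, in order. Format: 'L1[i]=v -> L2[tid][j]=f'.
Answer: L1[2]=2 -> L2[2][1]=12

Derivation:
vaddr = 306 = 0b100110010
Split: l1_idx=2, l2_idx=1, offset=18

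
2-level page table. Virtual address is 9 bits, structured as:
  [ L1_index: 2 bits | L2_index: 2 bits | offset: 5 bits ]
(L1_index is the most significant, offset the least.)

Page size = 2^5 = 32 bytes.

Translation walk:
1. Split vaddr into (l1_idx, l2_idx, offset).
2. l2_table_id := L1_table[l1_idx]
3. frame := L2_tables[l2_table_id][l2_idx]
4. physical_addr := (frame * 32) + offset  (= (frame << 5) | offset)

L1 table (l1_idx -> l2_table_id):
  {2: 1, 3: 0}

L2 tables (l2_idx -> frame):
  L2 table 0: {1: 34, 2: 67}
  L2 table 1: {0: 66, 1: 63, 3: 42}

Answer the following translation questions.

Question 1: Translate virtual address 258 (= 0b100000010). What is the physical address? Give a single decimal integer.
Answer: 2114

Derivation:
vaddr = 258 = 0b100000010
Split: l1_idx=2, l2_idx=0, offset=2
L1[2] = 1
L2[1][0] = 66
paddr = 66 * 32 + 2 = 2114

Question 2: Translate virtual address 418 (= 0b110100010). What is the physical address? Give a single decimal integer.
Answer: 1090

Derivation:
vaddr = 418 = 0b110100010
Split: l1_idx=3, l2_idx=1, offset=2
L1[3] = 0
L2[0][1] = 34
paddr = 34 * 32 + 2 = 1090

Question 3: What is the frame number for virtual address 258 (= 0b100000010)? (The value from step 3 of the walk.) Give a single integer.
Answer: 66

Derivation:
vaddr = 258: l1_idx=2, l2_idx=0
L1[2] = 1; L2[1][0] = 66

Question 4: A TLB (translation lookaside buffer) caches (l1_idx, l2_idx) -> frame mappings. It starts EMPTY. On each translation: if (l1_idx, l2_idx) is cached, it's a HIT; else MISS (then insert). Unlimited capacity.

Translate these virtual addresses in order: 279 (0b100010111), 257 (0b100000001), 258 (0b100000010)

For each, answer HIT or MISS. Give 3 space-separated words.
vaddr=279: (2,0) not in TLB -> MISS, insert
vaddr=257: (2,0) in TLB -> HIT
vaddr=258: (2,0) in TLB -> HIT

Answer: MISS HIT HIT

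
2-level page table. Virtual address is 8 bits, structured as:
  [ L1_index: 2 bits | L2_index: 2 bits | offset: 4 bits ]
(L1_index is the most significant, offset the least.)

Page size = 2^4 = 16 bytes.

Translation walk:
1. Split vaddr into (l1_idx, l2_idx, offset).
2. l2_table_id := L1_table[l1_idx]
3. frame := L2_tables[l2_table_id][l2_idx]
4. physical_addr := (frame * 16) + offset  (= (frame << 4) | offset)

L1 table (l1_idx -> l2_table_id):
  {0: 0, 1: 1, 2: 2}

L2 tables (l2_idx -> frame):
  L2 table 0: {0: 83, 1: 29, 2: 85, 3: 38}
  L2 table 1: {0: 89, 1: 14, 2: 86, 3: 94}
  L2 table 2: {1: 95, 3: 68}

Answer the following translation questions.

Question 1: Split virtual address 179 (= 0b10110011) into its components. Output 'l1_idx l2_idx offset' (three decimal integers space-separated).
Answer: 2 3 3

Derivation:
vaddr = 179 = 0b10110011
  top 2 bits -> l1_idx = 2
  next 2 bits -> l2_idx = 3
  bottom 4 bits -> offset = 3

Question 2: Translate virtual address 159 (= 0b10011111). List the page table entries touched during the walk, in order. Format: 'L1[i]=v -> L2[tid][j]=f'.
Answer: L1[2]=2 -> L2[2][1]=95

Derivation:
vaddr = 159 = 0b10011111
Split: l1_idx=2, l2_idx=1, offset=15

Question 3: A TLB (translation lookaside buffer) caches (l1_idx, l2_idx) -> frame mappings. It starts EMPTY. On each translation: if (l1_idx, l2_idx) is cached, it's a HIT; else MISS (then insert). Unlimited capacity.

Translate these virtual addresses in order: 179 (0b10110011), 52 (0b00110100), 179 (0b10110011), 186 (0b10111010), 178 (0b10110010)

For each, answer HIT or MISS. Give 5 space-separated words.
Answer: MISS MISS HIT HIT HIT

Derivation:
vaddr=179: (2,3) not in TLB -> MISS, insert
vaddr=52: (0,3) not in TLB -> MISS, insert
vaddr=179: (2,3) in TLB -> HIT
vaddr=186: (2,3) in TLB -> HIT
vaddr=178: (2,3) in TLB -> HIT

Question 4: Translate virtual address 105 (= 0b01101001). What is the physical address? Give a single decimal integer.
vaddr = 105 = 0b01101001
Split: l1_idx=1, l2_idx=2, offset=9
L1[1] = 1
L2[1][2] = 86
paddr = 86 * 16 + 9 = 1385

Answer: 1385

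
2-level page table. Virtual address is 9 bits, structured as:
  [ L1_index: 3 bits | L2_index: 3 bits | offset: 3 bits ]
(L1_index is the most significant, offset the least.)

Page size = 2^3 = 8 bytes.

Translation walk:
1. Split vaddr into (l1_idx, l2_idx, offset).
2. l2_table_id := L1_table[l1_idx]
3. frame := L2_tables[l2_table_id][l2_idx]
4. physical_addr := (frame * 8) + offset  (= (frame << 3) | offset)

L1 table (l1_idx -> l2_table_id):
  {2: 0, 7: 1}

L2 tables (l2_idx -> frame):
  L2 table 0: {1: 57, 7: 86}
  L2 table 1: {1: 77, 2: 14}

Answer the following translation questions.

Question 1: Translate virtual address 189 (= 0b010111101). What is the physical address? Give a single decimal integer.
vaddr = 189 = 0b010111101
Split: l1_idx=2, l2_idx=7, offset=5
L1[2] = 0
L2[0][7] = 86
paddr = 86 * 8 + 5 = 693

Answer: 693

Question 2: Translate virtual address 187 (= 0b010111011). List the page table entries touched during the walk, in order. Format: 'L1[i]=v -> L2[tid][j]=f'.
vaddr = 187 = 0b010111011
Split: l1_idx=2, l2_idx=7, offset=3

Answer: L1[2]=0 -> L2[0][7]=86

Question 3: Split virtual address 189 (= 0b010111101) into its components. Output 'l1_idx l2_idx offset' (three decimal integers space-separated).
Answer: 2 7 5

Derivation:
vaddr = 189 = 0b010111101
  top 3 bits -> l1_idx = 2
  next 3 bits -> l2_idx = 7
  bottom 3 bits -> offset = 5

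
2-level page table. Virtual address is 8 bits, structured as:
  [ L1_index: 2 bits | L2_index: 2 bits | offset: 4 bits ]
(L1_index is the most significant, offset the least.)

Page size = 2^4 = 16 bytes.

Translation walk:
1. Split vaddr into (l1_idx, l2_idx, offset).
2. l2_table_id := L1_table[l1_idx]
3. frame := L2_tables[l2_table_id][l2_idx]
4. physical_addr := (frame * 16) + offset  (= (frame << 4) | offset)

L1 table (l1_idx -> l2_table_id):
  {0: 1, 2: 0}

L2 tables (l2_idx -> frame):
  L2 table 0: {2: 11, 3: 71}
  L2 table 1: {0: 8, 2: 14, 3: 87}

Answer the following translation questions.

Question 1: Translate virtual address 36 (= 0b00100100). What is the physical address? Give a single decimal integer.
Answer: 228

Derivation:
vaddr = 36 = 0b00100100
Split: l1_idx=0, l2_idx=2, offset=4
L1[0] = 1
L2[1][2] = 14
paddr = 14 * 16 + 4 = 228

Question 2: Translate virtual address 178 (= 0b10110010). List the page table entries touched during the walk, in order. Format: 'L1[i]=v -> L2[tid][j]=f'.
Answer: L1[2]=0 -> L2[0][3]=71

Derivation:
vaddr = 178 = 0b10110010
Split: l1_idx=2, l2_idx=3, offset=2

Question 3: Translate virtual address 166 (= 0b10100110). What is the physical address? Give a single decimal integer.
vaddr = 166 = 0b10100110
Split: l1_idx=2, l2_idx=2, offset=6
L1[2] = 0
L2[0][2] = 11
paddr = 11 * 16 + 6 = 182

Answer: 182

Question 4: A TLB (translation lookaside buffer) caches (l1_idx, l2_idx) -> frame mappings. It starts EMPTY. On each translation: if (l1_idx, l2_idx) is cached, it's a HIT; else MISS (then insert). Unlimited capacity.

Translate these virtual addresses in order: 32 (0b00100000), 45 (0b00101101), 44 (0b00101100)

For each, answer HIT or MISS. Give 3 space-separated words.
Answer: MISS HIT HIT

Derivation:
vaddr=32: (0,2) not in TLB -> MISS, insert
vaddr=45: (0,2) in TLB -> HIT
vaddr=44: (0,2) in TLB -> HIT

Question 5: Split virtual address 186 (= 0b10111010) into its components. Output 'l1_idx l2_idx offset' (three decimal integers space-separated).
Answer: 2 3 10

Derivation:
vaddr = 186 = 0b10111010
  top 2 bits -> l1_idx = 2
  next 2 bits -> l2_idx = 3
  bottom 4 bits -> offset = 10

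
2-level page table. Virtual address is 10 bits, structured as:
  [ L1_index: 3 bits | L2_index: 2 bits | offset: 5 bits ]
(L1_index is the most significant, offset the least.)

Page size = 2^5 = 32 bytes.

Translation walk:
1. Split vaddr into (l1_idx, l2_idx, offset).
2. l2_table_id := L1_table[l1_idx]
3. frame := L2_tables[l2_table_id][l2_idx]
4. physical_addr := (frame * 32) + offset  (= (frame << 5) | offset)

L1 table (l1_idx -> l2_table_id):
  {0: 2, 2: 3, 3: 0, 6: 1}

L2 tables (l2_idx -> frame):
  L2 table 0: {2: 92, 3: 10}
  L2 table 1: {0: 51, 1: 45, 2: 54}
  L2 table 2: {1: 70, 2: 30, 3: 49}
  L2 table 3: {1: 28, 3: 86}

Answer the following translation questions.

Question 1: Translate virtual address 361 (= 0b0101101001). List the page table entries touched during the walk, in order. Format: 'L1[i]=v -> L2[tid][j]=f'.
Answer: L1[2]=3 -> L2[3][3]=86

Derivation:
vaddr = 361 = 0b0101101001
Split: l1_idx=2, l2_idx=3, offset=9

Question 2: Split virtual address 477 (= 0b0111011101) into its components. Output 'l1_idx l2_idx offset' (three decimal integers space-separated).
Answer: 3 2 29

Derivation:
vaddr = 477 = 0b0111011101
  top 3 bits -> l1_idx = 3
  next 2 bits -> l2_idx = 2
  bottom 5 bits -> offset = 29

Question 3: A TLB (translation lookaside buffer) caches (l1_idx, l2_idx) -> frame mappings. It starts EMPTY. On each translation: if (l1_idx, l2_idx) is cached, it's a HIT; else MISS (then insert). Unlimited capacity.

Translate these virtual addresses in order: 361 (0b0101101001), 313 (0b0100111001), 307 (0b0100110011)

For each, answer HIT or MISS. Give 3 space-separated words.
Answer: MISS MISS HIT

Derivation:
vaddr=361: (2,3) not in TLB -> MISS, insert
vaddr=313: (2,1) not in TLB -> MISS, insert
vaddr=307: (2,1) in TLB -> HIT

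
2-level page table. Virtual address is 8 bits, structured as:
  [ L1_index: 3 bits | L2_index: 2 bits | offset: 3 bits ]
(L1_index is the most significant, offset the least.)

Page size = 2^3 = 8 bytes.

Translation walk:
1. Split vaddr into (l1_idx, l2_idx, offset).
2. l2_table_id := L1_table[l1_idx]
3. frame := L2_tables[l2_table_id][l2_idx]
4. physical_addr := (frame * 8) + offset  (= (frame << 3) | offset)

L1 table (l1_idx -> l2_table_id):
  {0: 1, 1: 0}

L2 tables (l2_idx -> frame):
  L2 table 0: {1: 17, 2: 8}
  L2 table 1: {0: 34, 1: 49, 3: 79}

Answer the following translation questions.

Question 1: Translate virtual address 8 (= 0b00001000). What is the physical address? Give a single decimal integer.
Answer: 392

Derivation:
vaddr = 8 = 0b00001000
Split: l1_idx=0, l2_idx=1, offset=0
L1[0] = 1
L2[1][1] = 49
paddr = 49 * 8 + 0 = 392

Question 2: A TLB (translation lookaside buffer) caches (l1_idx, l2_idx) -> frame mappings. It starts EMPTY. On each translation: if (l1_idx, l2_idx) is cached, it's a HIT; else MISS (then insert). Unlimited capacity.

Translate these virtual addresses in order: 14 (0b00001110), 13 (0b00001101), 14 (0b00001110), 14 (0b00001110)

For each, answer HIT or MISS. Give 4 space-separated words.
Answer: MISS HIT HIT HIT

Derivation:
vaddr=14: (0,1) not in TLB -> MISS, insert
vaddr=13: (0,1) in TLB -> HIT
vaddr=14: (0,1) in TLB -> HIT
vaddr=14: (0,1) in TLB -> HIT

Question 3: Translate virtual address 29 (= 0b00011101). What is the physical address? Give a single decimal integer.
vaddr = 29 = 0b00011101
Split: l1_idx=0, l2_idx=3, offset=5
L1[0] = 1
L2[1][3] = 79
paddr = 79 * 8 + 5 = 637

Answer: 637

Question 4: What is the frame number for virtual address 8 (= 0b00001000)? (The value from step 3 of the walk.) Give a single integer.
vaddr = 8: l1_idx=0, l2_idx=1
L1[0] = 1; L2[1][1] = 49

Answer: 49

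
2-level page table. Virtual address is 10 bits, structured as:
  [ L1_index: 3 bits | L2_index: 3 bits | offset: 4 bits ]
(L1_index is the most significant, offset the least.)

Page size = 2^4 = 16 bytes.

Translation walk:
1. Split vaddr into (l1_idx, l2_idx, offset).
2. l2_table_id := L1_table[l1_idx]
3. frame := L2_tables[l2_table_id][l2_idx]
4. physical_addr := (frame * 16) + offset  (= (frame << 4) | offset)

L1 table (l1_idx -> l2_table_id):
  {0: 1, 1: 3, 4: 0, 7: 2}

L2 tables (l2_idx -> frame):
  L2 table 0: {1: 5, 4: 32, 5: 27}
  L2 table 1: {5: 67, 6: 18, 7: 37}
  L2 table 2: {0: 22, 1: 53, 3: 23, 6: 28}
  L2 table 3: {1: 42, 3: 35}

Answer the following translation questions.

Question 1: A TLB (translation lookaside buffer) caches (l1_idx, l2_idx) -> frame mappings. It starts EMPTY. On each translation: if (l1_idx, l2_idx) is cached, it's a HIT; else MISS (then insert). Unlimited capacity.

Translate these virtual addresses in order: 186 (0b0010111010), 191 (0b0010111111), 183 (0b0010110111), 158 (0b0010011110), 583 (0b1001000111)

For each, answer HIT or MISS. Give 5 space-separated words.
vaddr=186: (1,3) not in TLB -> MISS, insert
vaddr=191: (1,3) in TLB -> HIT
vaddr=183: (1,3) in TLB -> HIT
vaddr=158: (1,1) not in TLB -> MISS, insert
vaddr=583: (4,4) not in TLB -> MISS, insert

Answer: MISS HIT HIT MISS MISS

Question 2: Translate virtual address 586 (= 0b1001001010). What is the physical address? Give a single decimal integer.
Answer: 522

Derivation:
vaddr = 586 = 0b1001001010
Split: l1_idx=4, l2_idx=4, offset=10
L1[4] = 0
L2[0][4] = 32
paddr = 32 * 16 + 10 = 522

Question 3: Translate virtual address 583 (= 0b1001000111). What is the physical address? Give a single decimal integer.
vaddr = 583 = 0b1001000111
Split: l1_idx=4, l2_idx=4, offset=7
L1[4] = 0
L2[0][4] = 32
paddr = 32 * 16 + 7 = 519

Answer: 519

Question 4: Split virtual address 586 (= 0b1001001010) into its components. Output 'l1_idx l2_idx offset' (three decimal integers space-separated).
vaddr = 586 = 0b1001001010
  top 3 bits -> l1_idx = 4
  next 3 bits -> l2_idx = 4
  bottom 4 bits -> offset = 10

Answer: 4 4 10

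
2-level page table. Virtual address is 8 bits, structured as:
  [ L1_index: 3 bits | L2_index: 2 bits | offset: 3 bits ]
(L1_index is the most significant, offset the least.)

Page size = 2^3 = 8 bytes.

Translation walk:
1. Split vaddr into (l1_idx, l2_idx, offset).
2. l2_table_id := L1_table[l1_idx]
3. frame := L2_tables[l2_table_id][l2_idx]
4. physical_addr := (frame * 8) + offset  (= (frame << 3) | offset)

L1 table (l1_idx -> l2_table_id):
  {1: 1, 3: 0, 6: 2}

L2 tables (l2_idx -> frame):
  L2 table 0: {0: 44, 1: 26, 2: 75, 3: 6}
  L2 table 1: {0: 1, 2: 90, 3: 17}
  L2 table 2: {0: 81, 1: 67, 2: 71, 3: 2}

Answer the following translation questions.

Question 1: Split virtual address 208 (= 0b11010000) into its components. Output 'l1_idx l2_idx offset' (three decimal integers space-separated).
vaddr = 208 = 0b11010000
  top 3 bits -> l1_idx = 6
  next 2 bits -> l2_idx = 2
  bottom 3 bits -> offset = 0

Answer: 6 2 0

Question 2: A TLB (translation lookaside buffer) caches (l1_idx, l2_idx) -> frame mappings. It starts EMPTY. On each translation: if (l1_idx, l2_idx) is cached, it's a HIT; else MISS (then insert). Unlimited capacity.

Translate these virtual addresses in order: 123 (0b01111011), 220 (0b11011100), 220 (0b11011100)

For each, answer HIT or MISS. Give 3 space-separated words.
vaddr=123: (3,3) not in TLB -> MISS, insert
vaddr=220: (6,3) not in TLB -> MISS, insert
vaddr=220: (6,3) in TLB -> HIT

Answer: MISS MISS HIT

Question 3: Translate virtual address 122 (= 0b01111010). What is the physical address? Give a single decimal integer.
vaddr = 122 = 0b01111010
Split: l1_idx=3, l2_idx=3, offset=2
L1[3] = 0
L2[0][3] = 6
paddr = 6 * 8 + 2 = 50

Answer: 50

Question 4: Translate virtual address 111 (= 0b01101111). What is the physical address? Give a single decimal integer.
Answer: 215

Derivation:
vaddr = 111 = 0b01101111
Split: l1_idx=3, l2_idx=1, offset=7
L1[3] = 0
L2[0][1] = 26
paddr = 26 * 8 + 7 = 215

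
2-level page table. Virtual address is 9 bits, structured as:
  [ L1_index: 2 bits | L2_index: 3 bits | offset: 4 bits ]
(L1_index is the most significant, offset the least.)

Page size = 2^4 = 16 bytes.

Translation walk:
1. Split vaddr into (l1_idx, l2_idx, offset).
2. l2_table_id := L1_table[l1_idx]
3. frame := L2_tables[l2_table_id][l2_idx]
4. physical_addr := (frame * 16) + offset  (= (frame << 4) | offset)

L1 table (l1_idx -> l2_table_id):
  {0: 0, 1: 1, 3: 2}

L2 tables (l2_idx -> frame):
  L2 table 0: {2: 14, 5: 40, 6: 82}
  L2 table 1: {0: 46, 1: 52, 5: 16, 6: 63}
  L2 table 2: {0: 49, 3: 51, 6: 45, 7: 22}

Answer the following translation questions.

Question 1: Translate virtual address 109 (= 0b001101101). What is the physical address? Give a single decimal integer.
Answer: 1325

Derivation:
vaddr = 109 = 0b001101101
Split: l1_idx=0, l2_idx=6, offset=13
L1[0] = 0
L2[0][6] = 82
paddr = 82 * 16 + 13 = 1325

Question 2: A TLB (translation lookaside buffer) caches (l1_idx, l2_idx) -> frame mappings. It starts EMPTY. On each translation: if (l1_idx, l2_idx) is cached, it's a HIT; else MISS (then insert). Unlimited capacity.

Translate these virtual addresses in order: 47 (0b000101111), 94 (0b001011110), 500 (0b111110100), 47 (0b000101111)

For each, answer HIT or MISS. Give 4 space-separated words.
Answer: MISS MISS MISS HIT

Derivation:
vaddr=47: (0,2) not in TLB -> MISS, insert
vaddr=94: (0,5) not in TLB -> MISS, insert
vaddr=500: (3,7) not in TLB -> MISS, insert
vaddr=47: (0,2) in TLB -> HIT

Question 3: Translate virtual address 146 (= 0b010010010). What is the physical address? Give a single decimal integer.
Answer: 834

Derivation:
vaddr = 146 = 0b010010010
Split: l1_idx=1, l2_idx=1, offset=2
L1[1] = 1
L2[1][1] = 52
paddr = 52 * 16 + 2 = 834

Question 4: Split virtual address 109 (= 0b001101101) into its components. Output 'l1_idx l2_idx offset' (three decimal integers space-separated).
Answer: 0 6 13

Derivation:
vaddr = 109 = 0b001101101
  top 2 bits -> l1_idx = 0
  next 3 bits -> l2_idx = 6
  bottom 4 bits -> offset = 13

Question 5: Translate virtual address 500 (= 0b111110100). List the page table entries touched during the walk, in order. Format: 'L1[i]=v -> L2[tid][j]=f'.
vaddr = 500 = 0b111110100
Split: l1_idx=3, l2_idx=7, offset=4

Answer: L1[3]=2 -> L2[2][7]=22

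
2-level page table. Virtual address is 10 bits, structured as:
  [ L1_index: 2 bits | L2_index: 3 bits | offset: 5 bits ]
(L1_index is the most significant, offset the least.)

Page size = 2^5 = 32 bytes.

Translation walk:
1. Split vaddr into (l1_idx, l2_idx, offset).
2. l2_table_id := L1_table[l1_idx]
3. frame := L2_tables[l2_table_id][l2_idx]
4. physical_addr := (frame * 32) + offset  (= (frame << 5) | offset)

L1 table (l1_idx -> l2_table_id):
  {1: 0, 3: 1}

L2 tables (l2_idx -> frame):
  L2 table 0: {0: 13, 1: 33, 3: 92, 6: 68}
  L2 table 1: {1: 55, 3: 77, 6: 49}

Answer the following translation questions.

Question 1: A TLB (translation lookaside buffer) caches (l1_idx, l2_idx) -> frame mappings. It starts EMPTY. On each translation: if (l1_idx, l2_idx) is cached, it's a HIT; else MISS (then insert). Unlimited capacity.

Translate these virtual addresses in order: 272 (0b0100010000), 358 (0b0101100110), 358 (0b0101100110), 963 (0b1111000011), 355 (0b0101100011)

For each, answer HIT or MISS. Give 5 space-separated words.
vaddr=272: (1,0) not in TLB -> MISS, insert
vaddr=358: (1,3) not in TLB -> MISS, insert
vaddr=358: (1,3) in TLB -> HIT
vaddr=963: (3,6) not in TLB -> MISS, insert
vaddr=355: (1,3) in TLB -> HIT

Answer: MISS MISS HIT MISS HIT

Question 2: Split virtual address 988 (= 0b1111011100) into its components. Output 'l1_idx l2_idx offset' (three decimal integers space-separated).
Answer: 3 6 28

Derivation:
vaddr = 988 = 0b1111011100
  top 2 bits -> l1_idx = 3
  next 3 bits -> l2_idx = 6
  bottom 5 bits -> offset = 28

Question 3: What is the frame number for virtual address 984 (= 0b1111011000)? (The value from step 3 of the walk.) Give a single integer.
vaddr = 984: l1_idx=3, l2_idx=6
L1[3] = 1; L2[1][6] = 49

Answer: 49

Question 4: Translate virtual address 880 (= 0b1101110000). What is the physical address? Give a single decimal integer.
Answer: 2480

Derivation:
vaddr = 880 = 0b1101110000
Split: l1_idx=3, l2_idx=3, offset=16
L1[3] = 1
L2[1][3] = 77
paddr = 77 * 32 + 16 = 2480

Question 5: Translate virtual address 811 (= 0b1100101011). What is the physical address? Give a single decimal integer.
vaddr = 811 = 0b1100101011
Split: l1_idx=3, l2_idx=1, offset=11
L1[3] = 1
L2[1][1] = 55
paddr = 55 * 32 + 11 = 1771

Answer: 1771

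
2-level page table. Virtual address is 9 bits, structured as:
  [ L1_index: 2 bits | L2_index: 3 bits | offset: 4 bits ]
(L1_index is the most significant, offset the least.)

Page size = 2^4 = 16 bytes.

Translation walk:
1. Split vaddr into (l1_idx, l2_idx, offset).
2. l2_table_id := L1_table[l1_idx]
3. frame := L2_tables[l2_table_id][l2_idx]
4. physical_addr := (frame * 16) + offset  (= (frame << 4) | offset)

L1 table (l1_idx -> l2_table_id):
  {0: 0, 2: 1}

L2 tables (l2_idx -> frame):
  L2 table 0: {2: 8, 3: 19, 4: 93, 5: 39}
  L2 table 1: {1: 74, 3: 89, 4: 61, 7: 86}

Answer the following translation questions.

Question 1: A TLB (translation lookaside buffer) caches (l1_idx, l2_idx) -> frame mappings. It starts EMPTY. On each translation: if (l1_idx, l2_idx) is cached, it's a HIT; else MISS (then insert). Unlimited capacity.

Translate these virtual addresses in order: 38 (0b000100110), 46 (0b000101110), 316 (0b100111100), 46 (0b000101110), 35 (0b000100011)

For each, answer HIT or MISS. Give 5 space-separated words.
vaddr=38: (0,2) not in TLB -> MISS, insert
vaddr=46: (0,2) in TLB -> HIT
vaddr=316: (2,3) not in TLB -> MISS, insert
vaddr=46: (0,2) in TLB -> HIT
vaddr=35: (0,2) in TLB -> HIT

Answer: MISS HIT MISS HIT HIT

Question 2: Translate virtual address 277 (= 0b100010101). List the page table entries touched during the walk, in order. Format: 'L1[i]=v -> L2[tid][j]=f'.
Answer: L1[2]=1 -> L2[1][1]=74

Derivation:
vaddr = 277 = 0b100010101
Split: l1_idx=2, l2_idx=1, offset=5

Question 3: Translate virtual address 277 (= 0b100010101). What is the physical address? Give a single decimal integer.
vaddr = 277 = 0b100010101
Split: l1_idx=2, l2_idx=1, offset=5
L1[2] = 1
L2[1][1] = 74
paddr = 74 * 16 + 5 = 1189

Answer: 1189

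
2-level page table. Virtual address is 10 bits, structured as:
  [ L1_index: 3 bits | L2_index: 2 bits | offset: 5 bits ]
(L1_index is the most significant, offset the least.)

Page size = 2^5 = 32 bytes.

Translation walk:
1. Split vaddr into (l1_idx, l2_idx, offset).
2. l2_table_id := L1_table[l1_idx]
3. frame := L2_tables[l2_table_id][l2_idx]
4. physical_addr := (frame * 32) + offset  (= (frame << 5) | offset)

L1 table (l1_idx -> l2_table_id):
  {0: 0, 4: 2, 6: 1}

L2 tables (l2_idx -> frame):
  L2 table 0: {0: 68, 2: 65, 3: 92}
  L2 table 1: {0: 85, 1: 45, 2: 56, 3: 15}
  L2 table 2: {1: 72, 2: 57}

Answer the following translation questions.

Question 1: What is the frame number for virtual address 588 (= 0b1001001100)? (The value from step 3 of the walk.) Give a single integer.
vaddr = 588: l1_idx=4, l2_idx=2
L1[4] = 2; L2[2][2] = 57

Answer: 57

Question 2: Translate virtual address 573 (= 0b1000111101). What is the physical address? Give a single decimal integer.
Answer: 2333

Derivation:
vaddr = 573 = 0b1000111101
Split: l1_idx=4, l2_idx=1, offset=29
L1[4] = 2
L2[2][1] = 72
paddr = 72 * 32 + 29 = 2333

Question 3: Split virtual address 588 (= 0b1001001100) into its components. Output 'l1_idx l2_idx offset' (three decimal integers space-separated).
vaddr = 588 = 0b1001001100
  top 3 bits -> l1_idx = 4
  next 2 bits -> l2_idx = 2
  bottom 5 bits -> offset = 12

Answer: 4 2 12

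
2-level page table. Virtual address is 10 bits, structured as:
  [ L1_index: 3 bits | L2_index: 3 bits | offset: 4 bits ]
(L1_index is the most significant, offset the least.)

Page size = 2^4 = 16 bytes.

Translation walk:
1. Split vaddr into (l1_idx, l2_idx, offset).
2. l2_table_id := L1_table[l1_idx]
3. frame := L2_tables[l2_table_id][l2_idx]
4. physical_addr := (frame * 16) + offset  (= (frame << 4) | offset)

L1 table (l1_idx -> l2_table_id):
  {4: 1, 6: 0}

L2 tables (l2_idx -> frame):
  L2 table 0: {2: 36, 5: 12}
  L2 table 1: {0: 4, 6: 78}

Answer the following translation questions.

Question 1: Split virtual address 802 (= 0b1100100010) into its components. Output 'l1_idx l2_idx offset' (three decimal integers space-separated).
Answer: 6 2 2

Derivation:
vaddr = 802 = 0b1100100010
  top 3 bits -> l1_idx = 6
  next 3 bits -> l2_idx = 2
  bottom 4 bits -> offset = 2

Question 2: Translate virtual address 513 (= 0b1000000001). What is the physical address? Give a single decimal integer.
vaddr = 513 = 0b1000000001
Split: l1_idx=4, l2_idx=0, offset=1
L1[4] = 1
L2[1][0] = 4
paddr = 4 * 16 + 1 = 65

Answer: 65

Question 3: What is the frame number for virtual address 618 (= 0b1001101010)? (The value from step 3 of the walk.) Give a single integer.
Answer: 78

Derivation:
vaddr = 618: l1_idx=4, l2_idx=6
L1[4] = 1; L2[1][6] = 78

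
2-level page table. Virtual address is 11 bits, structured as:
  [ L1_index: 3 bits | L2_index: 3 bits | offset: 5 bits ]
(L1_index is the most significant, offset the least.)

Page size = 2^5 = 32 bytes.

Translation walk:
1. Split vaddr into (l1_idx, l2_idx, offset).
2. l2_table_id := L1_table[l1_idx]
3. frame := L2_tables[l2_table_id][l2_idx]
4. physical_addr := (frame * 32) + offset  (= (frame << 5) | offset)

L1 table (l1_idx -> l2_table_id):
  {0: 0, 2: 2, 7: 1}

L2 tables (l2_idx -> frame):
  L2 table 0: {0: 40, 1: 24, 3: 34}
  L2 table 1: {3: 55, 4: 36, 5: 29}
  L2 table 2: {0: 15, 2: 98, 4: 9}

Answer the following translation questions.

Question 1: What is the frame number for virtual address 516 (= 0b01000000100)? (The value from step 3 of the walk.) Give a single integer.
Answer: 15

Derivation:
vaddr = 516: l1_idx=2, l2_idx=0
L1[2] = 2; L2[2][0] = 15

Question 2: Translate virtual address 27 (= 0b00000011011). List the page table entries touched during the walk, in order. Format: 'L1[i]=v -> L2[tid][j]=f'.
Answer: L1[0]=0 -> L2[0][0]=40

Derivation:
vaddr = 27 = 0b00000011011
Split: l1_idx=0, l2_idx=0, offset=27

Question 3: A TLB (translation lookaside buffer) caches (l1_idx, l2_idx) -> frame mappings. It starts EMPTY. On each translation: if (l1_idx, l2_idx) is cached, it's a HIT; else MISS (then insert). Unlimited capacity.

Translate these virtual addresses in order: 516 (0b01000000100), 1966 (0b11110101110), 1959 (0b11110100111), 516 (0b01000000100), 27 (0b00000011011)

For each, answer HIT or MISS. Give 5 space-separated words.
Answer: MISS MISS HIT HIT MISS

Derivation:
vaddr=516: (2,0) not in TLB -> MISS, insert
vaddr=1966: (7,5) not in TLB -> MISS, insert
vaddr=1959: (7,5) in TLB -> HIT
vaddr=516: (2,0) in TLB -> HIT
vaddr=27: (0,0) not in TLB -> MISS, insert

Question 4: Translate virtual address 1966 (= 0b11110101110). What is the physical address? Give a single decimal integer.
vaddr = 1966 = 0b11110101110
Split: l1_idx=7, l2_idx=5, offset=14
L1[7] = 1
L2[1][5] = 29
paddr = 29 * 32 + 14 = 942

Answer: 942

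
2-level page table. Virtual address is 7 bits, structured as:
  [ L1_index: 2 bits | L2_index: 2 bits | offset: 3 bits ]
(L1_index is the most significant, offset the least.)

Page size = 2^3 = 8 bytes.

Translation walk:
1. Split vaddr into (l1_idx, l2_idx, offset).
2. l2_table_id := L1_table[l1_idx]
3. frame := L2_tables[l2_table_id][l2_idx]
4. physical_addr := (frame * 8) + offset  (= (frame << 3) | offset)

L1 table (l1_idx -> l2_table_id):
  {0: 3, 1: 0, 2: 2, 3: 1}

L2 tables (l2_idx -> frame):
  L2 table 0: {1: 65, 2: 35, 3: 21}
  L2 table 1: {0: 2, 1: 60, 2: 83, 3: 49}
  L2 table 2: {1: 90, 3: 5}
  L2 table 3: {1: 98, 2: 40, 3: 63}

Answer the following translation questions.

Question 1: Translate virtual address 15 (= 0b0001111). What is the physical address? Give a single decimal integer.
vaddr = 15 = 0b0001111
Split: l1_idx=0, l2_idx=1, offset=7
L1[0] = 3
L2[3][1] = 98
paddr = 98 * 8 + 7 = 791

Answer: 791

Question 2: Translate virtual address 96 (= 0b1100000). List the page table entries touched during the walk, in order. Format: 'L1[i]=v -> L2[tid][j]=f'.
vaddr = 96 = 0b1100000
Split: l1_idx=3, l2_idx=0, offset=0

Answer: L1[3]=1 -> L2[1][0]=2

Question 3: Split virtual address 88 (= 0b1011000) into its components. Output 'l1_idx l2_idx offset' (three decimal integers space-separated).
vaddr = 88 = 0b1011000
  top 2 bits -> l1_idx = 2
  next 2 bits -> l2_idx = 3
  bottom 3 bits -> offset = 0

Answer: 2 3 0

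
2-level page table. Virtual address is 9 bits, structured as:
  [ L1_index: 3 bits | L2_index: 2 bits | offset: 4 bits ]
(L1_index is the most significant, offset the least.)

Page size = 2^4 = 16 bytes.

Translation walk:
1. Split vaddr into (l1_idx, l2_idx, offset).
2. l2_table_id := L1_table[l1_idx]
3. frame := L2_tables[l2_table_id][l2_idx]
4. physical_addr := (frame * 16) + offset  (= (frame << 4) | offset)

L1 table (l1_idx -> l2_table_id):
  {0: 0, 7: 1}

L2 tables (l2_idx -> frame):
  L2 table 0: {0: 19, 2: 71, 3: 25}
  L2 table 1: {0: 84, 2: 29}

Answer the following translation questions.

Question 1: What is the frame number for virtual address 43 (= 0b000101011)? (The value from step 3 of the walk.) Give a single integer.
Answer: 71

Derivation:
vaddr = 43: l1_idx=0, l2_idx=2
L1[0] = 0; L2[0][2] = 71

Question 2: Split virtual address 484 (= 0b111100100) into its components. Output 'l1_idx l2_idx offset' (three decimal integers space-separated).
Answer: 7 2 4

Derivation:
vaddr = 484 = 0b111100100
  top 3 bits -> l1_idx = 7
  next 2 bits -> l2_idx = 2
  bottom 4 bits -> offset = 4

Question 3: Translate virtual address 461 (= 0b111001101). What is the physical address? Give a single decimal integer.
Answer: 1357

Derivation:
vaddr = 461 = 0b111001101
Split: l1_idx=7, l2_idx=0, offset=13
L1[7] = 1
L2[1][0] = 84
paddr = 84 * 16 + 13 = 1357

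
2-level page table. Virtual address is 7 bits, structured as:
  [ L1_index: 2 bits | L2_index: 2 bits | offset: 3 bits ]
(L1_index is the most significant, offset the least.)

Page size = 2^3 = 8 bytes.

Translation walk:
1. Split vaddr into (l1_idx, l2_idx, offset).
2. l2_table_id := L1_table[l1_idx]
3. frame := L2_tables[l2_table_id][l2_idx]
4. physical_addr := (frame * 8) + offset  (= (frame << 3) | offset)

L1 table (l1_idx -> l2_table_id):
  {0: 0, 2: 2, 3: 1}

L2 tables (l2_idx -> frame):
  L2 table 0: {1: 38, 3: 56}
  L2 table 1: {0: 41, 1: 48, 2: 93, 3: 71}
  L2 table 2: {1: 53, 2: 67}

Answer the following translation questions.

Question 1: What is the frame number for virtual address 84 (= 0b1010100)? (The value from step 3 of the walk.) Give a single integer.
Answer: 67

Derivation:
vaddr = 84: l1_idx=2, l2_idx=2
L1[2] = 2; L2[2][2] = 67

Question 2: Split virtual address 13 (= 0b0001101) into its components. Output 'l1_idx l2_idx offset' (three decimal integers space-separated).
vaddr = 13 = 0b0001101
  top 2 bits -> l1_idx = 0
  next 2 bits -> l2_idx = 1
  bottom 3 bits -> offset = 5

Answer: 0 1 5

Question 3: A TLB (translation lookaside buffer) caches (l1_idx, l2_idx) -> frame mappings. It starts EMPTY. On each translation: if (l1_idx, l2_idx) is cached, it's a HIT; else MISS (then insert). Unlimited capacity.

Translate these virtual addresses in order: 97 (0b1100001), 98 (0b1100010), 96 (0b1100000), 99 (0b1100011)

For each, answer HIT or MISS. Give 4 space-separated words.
Answer: MISS HIT HIT HIT

Derivation:
vaddr=97: (3,0) not in TLB -> MISS, insert
vaddr=98: (3,0) in TLB -> HIT
vaddr=96: (3,0) in TLB -> HIT
vaddr=99: (3,0) in TLB -> HIT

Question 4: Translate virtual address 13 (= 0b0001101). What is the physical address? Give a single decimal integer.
Answer: 309

Derivation:
vaddr = 13 = 0b0001101
Split: l1_idx=0, l2_idx=1, offset=5
L1[0] = 0
L2[0][1] = 38
paddr = 38 * 8 + 5 = 309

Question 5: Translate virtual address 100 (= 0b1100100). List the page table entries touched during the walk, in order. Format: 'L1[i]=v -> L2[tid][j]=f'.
vaddr = 100 = 0b1100100
Split: l1_idx=3, l2_idx=0, offset=4

Answer: L1[3]=1 -> L2[1][0]=41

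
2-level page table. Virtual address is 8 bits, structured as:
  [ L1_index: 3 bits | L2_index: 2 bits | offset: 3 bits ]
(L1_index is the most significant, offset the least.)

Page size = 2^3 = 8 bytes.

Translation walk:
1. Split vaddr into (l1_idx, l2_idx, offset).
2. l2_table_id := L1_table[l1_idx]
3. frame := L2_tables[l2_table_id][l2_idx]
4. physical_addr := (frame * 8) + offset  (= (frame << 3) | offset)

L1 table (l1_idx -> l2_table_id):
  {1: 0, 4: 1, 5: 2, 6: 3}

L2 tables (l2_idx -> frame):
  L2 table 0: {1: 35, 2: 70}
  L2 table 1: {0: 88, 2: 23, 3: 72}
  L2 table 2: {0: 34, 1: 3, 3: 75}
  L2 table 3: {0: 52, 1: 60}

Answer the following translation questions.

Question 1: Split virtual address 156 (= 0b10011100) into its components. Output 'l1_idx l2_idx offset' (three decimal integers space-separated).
vaddr = 156 = 0b10011100
  top 3 bits -> l1_idx = 4
  next 2 bits -> l2_idx = 3
  bottom 3 bits -> offset = 4

Answer: 4 3 4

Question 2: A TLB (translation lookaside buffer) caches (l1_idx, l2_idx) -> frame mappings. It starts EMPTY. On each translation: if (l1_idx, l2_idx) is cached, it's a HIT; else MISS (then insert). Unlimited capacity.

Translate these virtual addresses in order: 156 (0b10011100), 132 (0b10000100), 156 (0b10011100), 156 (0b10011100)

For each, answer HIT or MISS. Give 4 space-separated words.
vaddr=156: (4,3) not in TLB -> MISS, insert
vaddr=132: (4,0) not in TLB -> MISS, insert
vaddr=156: (4,3) in TLB -> HIT
vaddr=156: (4,3) in TLB -> HIT

Answer: MISS MISS HIT HIT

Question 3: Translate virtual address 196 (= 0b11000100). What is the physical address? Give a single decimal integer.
Answer: 420

Derivation:
vaddr = 196 = 0b11000100
Split: l1_idx=6, l2_idx=0, offset=4
L1[6] = 3
L2[3][0] = 52
paddr = 52 * 8 + 4 = 420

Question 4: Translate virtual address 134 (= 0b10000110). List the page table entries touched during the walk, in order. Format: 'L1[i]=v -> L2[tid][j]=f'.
vaddr = 134 = 0b10000110
Split: l1_idx=4, l2_idx=0, offset=6

Answer: L1[4]=1 -> L2[1][0]=88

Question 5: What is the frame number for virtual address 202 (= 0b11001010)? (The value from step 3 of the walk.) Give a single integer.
vaddr = 202: l1_idx=6, l2_idx=1
L1[6] = 3; L2[3][1] = 60

Answer: 60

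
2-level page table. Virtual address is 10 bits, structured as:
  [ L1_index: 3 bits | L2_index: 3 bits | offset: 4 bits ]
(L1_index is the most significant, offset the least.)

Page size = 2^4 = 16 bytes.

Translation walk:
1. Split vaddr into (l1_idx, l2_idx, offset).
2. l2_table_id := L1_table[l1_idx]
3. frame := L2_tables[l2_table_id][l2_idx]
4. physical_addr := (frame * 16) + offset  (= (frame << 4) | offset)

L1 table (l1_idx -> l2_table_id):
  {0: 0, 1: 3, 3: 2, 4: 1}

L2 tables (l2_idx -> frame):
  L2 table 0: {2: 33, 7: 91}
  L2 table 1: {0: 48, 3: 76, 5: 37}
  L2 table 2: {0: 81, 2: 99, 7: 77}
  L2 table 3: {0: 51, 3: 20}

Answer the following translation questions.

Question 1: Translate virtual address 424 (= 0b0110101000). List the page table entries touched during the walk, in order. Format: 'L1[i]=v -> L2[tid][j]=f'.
vaddr = 424 = 0b0110101000
Split: l1_idx=3, l2_idx=2, offset=8

Answer: L1[3]=2 -> L2[2][2]=99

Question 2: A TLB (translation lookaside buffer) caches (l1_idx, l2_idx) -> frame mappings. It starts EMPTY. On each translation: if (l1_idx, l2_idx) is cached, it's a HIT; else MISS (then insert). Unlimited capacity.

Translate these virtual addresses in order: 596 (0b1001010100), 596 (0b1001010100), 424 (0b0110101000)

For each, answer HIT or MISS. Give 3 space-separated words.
Answer: MISS HIT MISS

Derivation:
vaddr=596: (4,5) not in TLB -> MISS, insert
vaddr=596: (4,5) in TLB -> HIT
vaddr=424: (3,2) not in TLB -> MISS, insert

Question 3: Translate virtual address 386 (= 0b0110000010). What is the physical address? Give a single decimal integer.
vaddr = 386 = 0b0110000010
Split: l1_idx=3, l2_idx=0, offset=2
L1[3] = 2
L2[2][0] = 81
paddr = 81 * 16 + 2 = 1298

Answer: 1298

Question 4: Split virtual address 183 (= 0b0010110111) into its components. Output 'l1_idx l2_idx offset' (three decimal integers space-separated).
vaddr = 183 = 0b0010110111
  top 3 bits -> l1_idx = 1
  next 3 bits -> l2_idx = 3
  bottom 4 bits -> offset = 7

Answer: 1 3 7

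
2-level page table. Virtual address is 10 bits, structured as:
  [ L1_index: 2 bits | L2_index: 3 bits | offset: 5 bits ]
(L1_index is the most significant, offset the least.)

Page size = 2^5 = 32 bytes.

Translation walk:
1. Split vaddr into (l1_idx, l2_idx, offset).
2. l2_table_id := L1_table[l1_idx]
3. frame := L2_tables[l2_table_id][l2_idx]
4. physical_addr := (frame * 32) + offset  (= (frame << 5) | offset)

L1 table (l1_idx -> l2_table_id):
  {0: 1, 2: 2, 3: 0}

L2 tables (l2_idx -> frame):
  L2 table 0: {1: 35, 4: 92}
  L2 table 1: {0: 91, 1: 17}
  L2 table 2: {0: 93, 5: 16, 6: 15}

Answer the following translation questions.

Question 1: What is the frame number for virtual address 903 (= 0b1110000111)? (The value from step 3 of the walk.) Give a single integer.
Answer: 92

Derivation:
vaddr = 903: l1_idx=3, l2_idx=4
L1[3] = 0; L2[0][4] = 92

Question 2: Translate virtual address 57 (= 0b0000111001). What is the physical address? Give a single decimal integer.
Answer: 569

Derivation:
vaddr = 57 = 0b0000111001
Split: l1_idx=0, l2_idx=1, offset=25
L1[0] = 1
L2[1][1] = 17
paddr = 17 * 32 + 25 = 569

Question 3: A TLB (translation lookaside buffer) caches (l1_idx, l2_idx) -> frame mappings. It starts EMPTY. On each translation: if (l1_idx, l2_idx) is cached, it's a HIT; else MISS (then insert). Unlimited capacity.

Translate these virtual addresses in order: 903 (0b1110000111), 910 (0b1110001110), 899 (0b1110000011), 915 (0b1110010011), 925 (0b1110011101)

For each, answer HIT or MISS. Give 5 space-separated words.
Answer: MISS HIT HIT HIT HIT

Derivation:
vaddr=903: (3,4) not in TLB -> MISS, insert
vaddr=910: (3,4) in TLB -> HIT
vaddr=899: (3,4) in TLB -> HIT
vaddr=915: (3,4) in TLB -> HIT
vaddr=925: (3,4) in TLB -> HIT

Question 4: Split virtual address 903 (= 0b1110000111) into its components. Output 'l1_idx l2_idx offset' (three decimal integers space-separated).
Answer: 3 4 7

Derivation:
vaddr = 903 = 0b1110000111
  top 2 bits -> l1_idx = 3
  next 3 bits -> l2_idx = 4
  bottom 5 bits -> offset = 7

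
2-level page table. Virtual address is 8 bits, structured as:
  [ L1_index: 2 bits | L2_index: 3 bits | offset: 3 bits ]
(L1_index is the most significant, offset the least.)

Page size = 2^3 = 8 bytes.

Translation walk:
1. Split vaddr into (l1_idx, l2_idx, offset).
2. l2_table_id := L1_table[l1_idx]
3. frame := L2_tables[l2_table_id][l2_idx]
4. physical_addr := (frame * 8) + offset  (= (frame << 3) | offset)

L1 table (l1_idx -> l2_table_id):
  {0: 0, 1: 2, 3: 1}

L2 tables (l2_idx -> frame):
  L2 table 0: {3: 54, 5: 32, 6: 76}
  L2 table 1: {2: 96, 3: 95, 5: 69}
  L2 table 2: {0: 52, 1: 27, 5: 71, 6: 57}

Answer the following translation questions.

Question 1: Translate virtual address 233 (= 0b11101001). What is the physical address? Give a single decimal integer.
vaddr = 233 = 0b11101001
Split: l1_idx=3, l2_idx=5, offset=1
L1[3] = 1
L2[1][5] = 69
paddr = 69 * 8 + 1 = 553

Answer: 553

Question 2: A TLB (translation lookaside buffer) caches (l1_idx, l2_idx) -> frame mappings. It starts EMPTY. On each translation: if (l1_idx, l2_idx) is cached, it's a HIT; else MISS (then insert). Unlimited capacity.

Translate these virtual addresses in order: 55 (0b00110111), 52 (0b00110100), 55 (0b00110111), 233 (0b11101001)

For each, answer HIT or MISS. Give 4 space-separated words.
vaddr=55: (0,6) not in TLB -> MISS, insert
vaddr=52: (0,6) in TLB -> HIT
vaddr=55: (0,6) in TLB -> HIT
vaddr=233: (3,5) not in TLB -> MISS, insert

Answer: MISS HIT HIT MISS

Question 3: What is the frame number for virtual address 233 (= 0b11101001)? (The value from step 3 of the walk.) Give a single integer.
vaddr = 233: l1_idx=3, l2_idx=5
L1[3] = 1; L2[1][5] = 69

Answer: 69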